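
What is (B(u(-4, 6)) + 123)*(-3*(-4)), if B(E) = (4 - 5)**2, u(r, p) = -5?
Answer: 1488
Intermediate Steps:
B(E) = 1 (B(E) = (-1)**2 = 1)
(B(u(-4, 6)) + 123)*(-3*(-4)) = (1 + 123)*(-3*(-4)) = 124*12 = 1488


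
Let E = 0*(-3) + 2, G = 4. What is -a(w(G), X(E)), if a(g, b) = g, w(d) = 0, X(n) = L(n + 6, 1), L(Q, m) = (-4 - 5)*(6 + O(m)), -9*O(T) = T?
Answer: 0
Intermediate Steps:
O(T) = -T/9
E = 2 (E = 0 + 2 = 2)
L(Q, m) = -54 + m (L(Q, m) = (-4 - 5)*(6 - m/9) = -9*(6 - m/9) = -54 + m)
X(n) = -53 (X(n) = -54 + 1 = -53)
-a(w(G), X(E)) = -1*0 = 0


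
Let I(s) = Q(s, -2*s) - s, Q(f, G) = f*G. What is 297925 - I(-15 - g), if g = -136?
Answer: 327328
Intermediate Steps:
Q(f, G) = G*f
I(s) = -s - 2*s² (I(s) = (-2*s)*s - s = -2*s² - s = -s - 2*s²)
297925 - I(-15 - g) = 297925 - (-15 - 1*(-136))*(-1 - 2*(-15 - 1*(-136))) = 297925 - (-15 + 136)*(-1 - 2*(-15 + 136)) = 297925 - 121*(-1 - 2*121) = 297925 - 121*(-1 - 242) = 297925 - 121*(-243) = 297925 - 1*(-29403) = 297925 + 29403 = 327328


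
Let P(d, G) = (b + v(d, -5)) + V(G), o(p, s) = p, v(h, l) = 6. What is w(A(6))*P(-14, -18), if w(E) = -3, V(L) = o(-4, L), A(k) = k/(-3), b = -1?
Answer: -3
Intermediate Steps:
A(k) = -k/3 (A(k) = k*(-⅓) = -k/3)
V(L) = -4
P(d, G) = 1 (P(d, G) = (-1 + 6) - 4 = 5 - 4 = 1)
w(A(6))*P(-14, -18) = -3*1 = -3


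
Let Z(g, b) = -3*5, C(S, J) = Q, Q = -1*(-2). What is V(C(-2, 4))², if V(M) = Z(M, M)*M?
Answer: 900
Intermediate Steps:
Q = 2
C(S, J) = 2
Z(g, b) = -15
V(M) = -15*M
V(C(-2, 4))² = (-15*2)² = (-30)² = 900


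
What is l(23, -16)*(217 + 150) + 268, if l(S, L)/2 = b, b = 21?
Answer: 15682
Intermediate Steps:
l(S, L) = 42 (l(S, L) = 2*21 = 42)
l(23, -16)*(217 + 150) + 268 = 42*(217 + 150) + 268 = 42*367 + 268 = 15414 + 268 = 15682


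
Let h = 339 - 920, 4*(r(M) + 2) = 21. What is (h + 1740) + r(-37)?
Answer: 4649/4 ≈ 1162.3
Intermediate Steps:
r(M) = 13/4 (r(M) = -2 + (1/4)*21 = -2 + 21/4 = 13/4)
h = -581
(h + 1740) + r(-37) = (-581 + 1740) + 13/4 = 1159 + 13/4 = 4649/4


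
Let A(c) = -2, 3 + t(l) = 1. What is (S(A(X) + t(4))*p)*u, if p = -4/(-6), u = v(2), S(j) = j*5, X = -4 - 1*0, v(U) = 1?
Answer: -40/3 ≈ -13.333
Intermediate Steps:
X = -4 (X = -4 + 0 = -4)
t(l) = -2 (t(l) = -3 + 1 = -2)
S(j) = 5*j
u = 1
p = ⅔ (p = -4*(-⅙) = ⅔ ≈ 0.66667)
(S(A(X) + t(4))*p)*u = ((5*(-2 - 2))*(⅔))*1 = ((5*(-4))*(⅔))*1 = -20*⅔*1 = -40/3*1 = -40/3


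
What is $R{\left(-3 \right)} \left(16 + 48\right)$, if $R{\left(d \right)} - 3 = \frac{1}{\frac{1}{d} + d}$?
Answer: $\frac{864}{5} \approx 172.8$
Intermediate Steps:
$R{\left(d \right)} = 3 + \frac{1}{d + \frac{1}{d}}$ ($R{\left(d \right)} = 3 + \frac{1}{\frac{1}{d} + d} = 3 + \frac{1}{d + \frac{1}{d}}$)
$R{\left(-3 \right)} \left(16 + 48\right) = \frac{3 - 3 + 3 \left(-3\right)^{2}}{1 + \left(-3\right)^{2}} \left(16 + 48\right) = \frac{3 - 3 + 3 \cdot 9}{1 + 9} \cdot 64 = \frac{3 - 3 + 27}{10} \cdot 64 = \frac{1}{10} \cdot 27 \cdot 64 = \frac{27}{10} \cdot 64 = \frac{864}{5}$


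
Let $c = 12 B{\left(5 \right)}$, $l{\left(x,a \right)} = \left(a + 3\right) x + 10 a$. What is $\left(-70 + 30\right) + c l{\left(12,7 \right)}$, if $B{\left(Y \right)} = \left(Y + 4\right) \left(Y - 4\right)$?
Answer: $20480$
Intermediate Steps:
$B{\left(Y \right)} = \left(-4 + Y\right) \left(4 + Y\right)$ ($B{\left(Y \right)} = \left(4 + Y\right) \left(-4 + Y\right) = \left(-4 + Y\right) \left(4 + Y\right)$)
$l{\left(x,a \right)} = 10 a + x \left(3 + a\right)$ ($l{\left(x,a \right)} = \left(3 + a\right) x + 10 a = x \left(3 + a\right) + 10 a = 10 a + x \left(3 + a\right)$)
$c = 108$ ($c = 12 \left(-16 + 5^{2}\right) = 12 \left(-16 + 25\right) = 12 \cdot 9 = 108$)
$\left(-70 + 30\right) + c l{\left(12,7 \right)} = \left(-70 + 30\right) + 108 \left(3 \cdot 12 + 10 \cdot 7 + 7 \cdot 12\right) = -40 + 108 \left(36 + 70 + 84\right) = -40 + 108 \cdot 190 = -40 + 20520 = 20480$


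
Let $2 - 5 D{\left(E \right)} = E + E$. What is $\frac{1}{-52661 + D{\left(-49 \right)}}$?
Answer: $- \frac{1}{52641} \approx -1.8997 \cdot 10^{-5}$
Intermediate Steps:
$D{\left(E \right)} = \frac{2}{5} - \frac{2 E}{5}$ ($D{\left(E \right)} = \frac{2}{5} - \frac{E + E}{5} = \frac{2}{5} - \frac{2 E}{5}$)
$\frac{1}{-52661 + D{\left(-49 \right)}} = \frac{1}{-52661 + \left(\frac{2}{5} - - \frac{98}{5}\right)} = \frac{1}{-52661 + \left(\frac{2}{5} + \frac{98}{5}\right)} = \frac{1}{-52661 + 20} = \frac{1}{-52641} = - \frac{1}{52641}$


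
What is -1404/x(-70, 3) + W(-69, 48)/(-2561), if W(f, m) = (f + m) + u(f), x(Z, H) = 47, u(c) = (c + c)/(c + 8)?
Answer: -219280563/7342387 ≈ -29.865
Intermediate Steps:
u(c) = 2*c/(8 + c) (u(c) = (2*c)/(8 + c) = 2*c/(8 + c))
W(f, m) = f + m + 2*f/(8 + f) (W(f, m) = (f + m) + 2*f/(8 + f) = f + m + 2*f/(8 + f))
-1404/x(-70, 3) + W(-69, 48)/(-2561) = -1404/47 + ((2*(-69) + (8 - 69)*(-69 + 48))/(8 - 69))/(-2561) = -1404*1/47 + ((-138 - 61*(-21))/(-61))*(-1/2561) = -1404/47 - (-138 + 1281)/61*(-1/2561) = -1404/47 - 1/61*1143*(-1/2561) = -1404/47 - 1143/61*(-1/2561) = -1404/47 + 1143/156221 = -219280563/7342387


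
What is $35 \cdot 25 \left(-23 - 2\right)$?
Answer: $-21875$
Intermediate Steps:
$35 \cdot 25 \left(-23 - 2\right) = 875 \left(-25\right) = -21875$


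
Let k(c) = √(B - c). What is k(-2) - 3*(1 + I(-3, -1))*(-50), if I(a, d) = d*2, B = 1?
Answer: -150 + √3 ≈ -148.27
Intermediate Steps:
I(a, d) = 2*d
k(c) = √(1 - c)
k(-2) - 3*(1 + I(-3, -1))*(-50) = √(1 - 1*(-2)) - 3*(1 + 2*(-1))*(-50) = √(1 + 2) - 3*(1 - 2)*(-50) = √3 - 3*(-1)*(-50) = √3 + 3*(-50) = √3 - 150 = -150 + √3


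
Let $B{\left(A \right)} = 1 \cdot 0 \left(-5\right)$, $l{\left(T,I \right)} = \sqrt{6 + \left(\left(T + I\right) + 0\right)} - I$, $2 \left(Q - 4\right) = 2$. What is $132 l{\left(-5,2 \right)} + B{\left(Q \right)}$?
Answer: $-264 + 132 \sqrt{3} \approx -35.369$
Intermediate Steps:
$Q = 5$ ($Q = 4 + \frac{1}{2} \cdot 2 = 4 + 1 = 5$)
$l{\left(T,I \right)} = \sqrt{6 + I + T} - I$ ($l{\left(T,I \right)} = \sqrt{6 + \left(\left(I + T\right) + 0\right)} - I = \sqrt{6 + \left(I + T\right)} - I = \sqrt{6 + I + T} - I$)
$B{\left(A \right)} = 0$ ($B{\left(A \right)} = 0 \left(-5\right) = 0$)
$132 l{\left(-5,2 \right)} + B{\left(Q \right)} = 132 \left(\sqrt{6 + 2 - 5} - 2\right) + 0 = 132 \left(\sqrt{3} - 2\right) + 0 = 132 \left(-2 + \sqrt{3}\right) + 0 = \left(-264 + 132 \sqrt{3}\right) + 0 = -264 + 132 \sqrt{3}$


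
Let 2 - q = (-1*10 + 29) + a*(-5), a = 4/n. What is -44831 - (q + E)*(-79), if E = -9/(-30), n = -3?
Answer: -1400309/30 ≈ -46677.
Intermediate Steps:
E = 3/10 (E = -9*(-1/30) = 3/10 ≈ 0.30000)
a = -4/3 (a = 4/(-3) = 4*(-1/3) = -4/3 ≈ -1.3333)
q = -71/3 (q = 2 - ((-1*10 + 29) - 4/3*(-5)) = 2 - ((-10 + 29) + 20/3) = 2 - (19 + 20/3) = 2 - 1*77/3 = 2 - 77/3 = -71/3 ≈ -23.667)
-44831 - (q + E)*(-79) = -44831 - (-71/3 + 3/10)*(-79) = -44831 - (-701)*(-79)/30 = -44831 - 1*55379/30 = -44831 - 55379/30 = -1400309/30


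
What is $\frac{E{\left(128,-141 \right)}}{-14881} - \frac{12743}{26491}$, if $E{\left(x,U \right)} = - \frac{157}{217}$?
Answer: $- \frac{41145243424}{85544127907} \approx -0.48098$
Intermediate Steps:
$E{\left(x,U \right)} = - \frac{157}{217}$ ($E{\left(x,U \right)} = \left(-157\right) \frac{1}{217} = - \frac{157}{217}$)
$\frac{E{\left(128,-141 \right)}}{-14881} - \frac{12743}{26491} = - \frac{157}{217 \left(-14881\right)} - \frac{12743}{26491} = \left(- \frac{157}{217}\right) \left(- \frac{1}{14881}\right) - \frac{12743}{26491} = \frac{157}{3229177} - \frac{12743}{26491} = - \frac{41145243424}{85544127907}$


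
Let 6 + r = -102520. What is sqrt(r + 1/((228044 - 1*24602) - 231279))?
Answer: I*sqrt(8827472301459)/9279 ≈ 320.2*I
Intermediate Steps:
r = -102526 (r = -6 - 102520 = -102526)
sqrt(r + 1/((228044 - 1*24602) - 231279)) = sqrt(-102526 + 1/((228044 - 1*24602) - 231279)) = sqrt(-102526 + 1/((228044 - 24602) - 231279)) = sqrt(-102526 + 1/(203442 - 231279)) = sqrt(-102526 + 1/(-27837)) = sqrt(-102526 - 1/27837) = sqrt(-2854016263/27837) = I*sqrt(8827472301459)/9279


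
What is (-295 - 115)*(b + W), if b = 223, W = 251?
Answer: -194340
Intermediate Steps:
(-295 - 115)*(b + W) = (-295 - 115)*(223 + 251) = -410*474 = -194340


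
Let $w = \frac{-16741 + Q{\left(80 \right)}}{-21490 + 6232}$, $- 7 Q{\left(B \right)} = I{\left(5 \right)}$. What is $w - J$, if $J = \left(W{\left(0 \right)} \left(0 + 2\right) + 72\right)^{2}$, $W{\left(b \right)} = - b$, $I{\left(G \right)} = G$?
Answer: $- \frac{92260852}{17801} \approx -5182.9$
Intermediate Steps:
$J = 5184$ ($J = \left(\left(-1\right) 0 \left(0 + 2\right) + 72\right)^{2} = \left(0 \cdot 2 + 72\right)^{2} = \left(0 + 72\right)^{2} = 72^{2} = 5184$)
$Q{\left(B \right)} = - \frac{5}{7}$ ($Q{\left(B \right)} = \left(- \frac{1}{7}\right) 5 = - \frac{5}{7}$)
$w = \frac{19532}{17801}$ ($w = \frac{-16741 - \frac{5}{7}}{-21490 + 6232} = - \frac{117192}{7 \left(-15258\right)} = \left(- \frac{117192}{7}\right) \left(- \frac{1}{15258}\right) = \frac{19532}{17801} \approx 1.0972$)
$w - J = \frac{19532}{17801} - 5184 = - \frac{92260852}{17801}$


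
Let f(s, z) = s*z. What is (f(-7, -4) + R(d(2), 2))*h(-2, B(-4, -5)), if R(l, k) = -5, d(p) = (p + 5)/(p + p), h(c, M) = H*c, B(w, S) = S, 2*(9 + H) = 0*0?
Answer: 414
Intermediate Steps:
H = -9 (H = -9 + (0*0)/2 = -9 + (½)*0 = -9 + 0 = -9)
h(c, M) = -9*c
d(p) = (5 + p)/(2*p) (d(p) = (5 + p)/((2*p)) = (5 + p)*(1/(2*p)) = (5 + p)/(2*p))
(f(-7, -4) + R(d(2), 2))*h(-2, B(-4, -5)) = (-7*(-4) - 5)*(-9*(-2)) = (28 - 5)*18 = 23*18 = 414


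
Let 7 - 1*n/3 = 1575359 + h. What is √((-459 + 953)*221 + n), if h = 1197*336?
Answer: I*√5823458 ≈ 2413.2*I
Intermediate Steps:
h = 402192
n = -5932632 (n = 21 - 3*(1575359 + 402192) = 21 - 3*1977551 = 21 - 5932653 = -5932632)
√((-459 + 953)*221 + n) = √((-459 + 953)*221 - 5932632) = √(494*221 - 5932632) = √(109174 - 5932632) = √(-5823458) = I*√5823458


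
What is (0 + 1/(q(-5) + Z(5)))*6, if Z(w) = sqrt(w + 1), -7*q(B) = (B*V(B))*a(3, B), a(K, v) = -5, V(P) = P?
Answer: 5250/15331 - 294*sqrt(6)/15331 ≈ 0.29547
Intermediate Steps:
q(B) = 5*B**2/7 (q(B) = -B*B*(-5)/7 = -B**2*(-5)/7 = -(-5)*B**2/7 = 5*B**2/7)
Z(w) = sqrt(1 + w)
(0 + 1/(q(-5) + Z(5)))*6 = (0 + 1/((5/7)*(-5)**2 + sqrt(1 + 5)))*6 = (0 + 1/((5/7)*25 + sqrt(6)))*6 = (0 + 1/(125/7 + sqrt(6)))*6 = 6/(125/7 + sqrt(6))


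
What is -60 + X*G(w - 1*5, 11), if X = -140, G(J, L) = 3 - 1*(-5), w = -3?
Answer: -1180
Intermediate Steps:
G(J, L) = 8 (G(J, L) = 3 + 5 = 8)
-60 + X*G(w - 1*5, 11) = -60 - 140*8 = -60 - 1120 = -1180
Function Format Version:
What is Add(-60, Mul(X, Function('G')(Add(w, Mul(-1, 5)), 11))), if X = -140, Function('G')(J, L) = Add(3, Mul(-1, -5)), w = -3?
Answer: -1180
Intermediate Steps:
Function('G')(J, L) = 8 (Function('G')(J, L) = Add(3, 5) = 8)
Add(-60, Mul(X, Function('G')(Add(w, Mul(-1, 5)), 11))) = Add(-60, Mul(-140, 8)) = Add(-60, -1120) = -1180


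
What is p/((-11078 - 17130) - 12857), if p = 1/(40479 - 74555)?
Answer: 1/1399330940 ≈ 7.1463e-10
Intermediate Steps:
p = -1/34076 (p = 1/(-34076) = -1/34076 ≈ -2.9346e-5)
p/((-11078 - 17130) - 12857) = -1/(34076*((-11078 - 17130) - 12857)) = -1/(34076*(-28208 - 12857)) = -1/34076/(-41065) = -1/34076*(-1/41065) = 1/1399330940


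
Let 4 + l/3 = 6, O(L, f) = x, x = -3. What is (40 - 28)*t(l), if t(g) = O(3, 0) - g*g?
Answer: -468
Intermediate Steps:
O(L, f) = -3
l = 6 (l = -12 + 3*6 = -12 + 18 = 6)
t(g) = -3 - g**2 (t(g) = -3 - g*g = -3 - g**2)
(40 - 28)*t(l) = (40 - 28)*(-3 - 1*6**2) = 12*(-3 - 1*36) = 12*(-3 - 36) = 12*(-39) = -468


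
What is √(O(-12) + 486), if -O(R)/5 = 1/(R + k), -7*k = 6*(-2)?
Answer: √70054/12 ≈ 22.056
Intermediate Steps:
k = 12/7 (k = -6*(-2)/7 = -⅐*(-12) = 12/7 ≈ 1.7143)
O(R) = -5/(12/7 + R) (O(R) = -5/(R + 12/7) = -5/(12/7 + R))
√(O(-12) + 486) = √(-35/(12 + 7*(-12)) + 486) = √(-35/(12 - 84) + 486) = √(-35/(-72) + 486) = √(-35*(-1/72) + 486) = √(35/72 + 486) = √(35027/72) = √70054/12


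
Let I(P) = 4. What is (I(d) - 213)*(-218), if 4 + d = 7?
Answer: 45562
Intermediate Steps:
d = 3 (d = -4 + 7 = 3)
(I(d) - 213)*(-218) = (4 - 213)*(-218) = -209*(-218) = 45562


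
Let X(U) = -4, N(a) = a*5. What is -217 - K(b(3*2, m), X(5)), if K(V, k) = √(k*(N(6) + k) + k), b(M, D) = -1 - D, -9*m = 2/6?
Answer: -217 - 6*I*√3 ≈ -217.0 - 10.392*I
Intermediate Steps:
N(a) = 5*a
m = -1/27 (m = -2/(9*6) = -⅑*⅓ = -1/27 ≈ -0.037037)
K(V, k) = √(k + k*(30 + k)) (K(V, k) = √(k*(5*6 + k) + k) = √(k*(30 + k) + k) = √(k + k*(30 + k)))
-217 - K(b(3*2, m), X(5)) = -217 - √(-4*(31 - 4)) = -217 - √(-4*27) = -217 - √(-108) = -217 - 6*I*√3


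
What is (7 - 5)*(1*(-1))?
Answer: -2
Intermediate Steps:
(7 - 5)*(1*(-1)) = 2*(-1) = -2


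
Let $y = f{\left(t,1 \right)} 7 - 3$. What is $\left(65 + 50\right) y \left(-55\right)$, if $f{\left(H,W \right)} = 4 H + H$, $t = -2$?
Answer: $461725$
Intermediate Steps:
$f{\left(H,W \right)} = 5 H$
$y = -73$ ($y = 5 \left(-2\right) 7 - 3 = \left(-10\right) 7 - 3 = -70 - 3 = -73$)
$\left(65 + 50\right) y \left(-55\right) = \left(65 + 50\right) \left(-73\right) \left(-55\right) = 115 \left(-73\right) \left(-55\right) = \left(-8395\right) \left(-55\right) = 461725$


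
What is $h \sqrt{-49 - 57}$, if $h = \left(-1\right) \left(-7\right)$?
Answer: $7 i \sqrt{106} \approx 72.069 i$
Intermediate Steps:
$h = 7$
$h \sqrt{-49 - 57} = 7 \sqrt{-49 - 57} = 7 \sqrt{-106} = 7 i \sqrt{106}$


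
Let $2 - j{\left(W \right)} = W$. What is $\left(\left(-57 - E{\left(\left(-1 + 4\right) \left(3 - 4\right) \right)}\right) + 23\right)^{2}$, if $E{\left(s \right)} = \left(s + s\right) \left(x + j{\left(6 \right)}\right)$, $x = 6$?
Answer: $484$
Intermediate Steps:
$j{\left(W \right)} = 2 - W$
$E{\left(s \right)} = 4 s$ ($E{\left(s \right)} = \left(s + s\right) \left(6 + \left(2 - 6\right)\right) = 2 s \left(6 + \left(2 - 6\right)\right) = 2 s \left(6 - 4\right) = 2 s 2 = 4 s$)
$\left(\left(-57 - E{\left(\left(-1 + 4\right) \left(3 - 4\right) \right)}\right) + 23\right)^{2} = \left(\left(-57 - 4 \left(-1 + 4\right) \left(3 - 4\right)\right) + 23\right)^{2} = \left(\left(-57 - 4 \cdot 3 \left(-1\right)\right) + 23\right)^{2} = \left(\left(-57 - 4 \left(-3\right)\right) + 23\right)^{2} = \left(\left(-57 - -12\right) + 23\right)^{2} = \left(\left(-57 + 12\right) + 23\right)^{2} = \left(-45 + 23\right)^{2} = \left(-22\right)^{2} = 484$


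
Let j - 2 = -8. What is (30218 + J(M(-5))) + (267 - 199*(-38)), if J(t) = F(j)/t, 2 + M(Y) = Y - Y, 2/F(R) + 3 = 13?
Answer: 380469/10 ≈ 38047.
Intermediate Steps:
j = -6 (j = 2 - 8 = -6)
F(R) = ⅕ (F(R) = 2/(-3 + 13) = 2/10 = 2*(⅒) = ⅕)
M(Y) = -2 (M(Y) = -2 + (Y - Y) = -2 + 0 = -2)
J(t) = 1/(5*t)
(30218 + J(M(-5))) + (267 - 199*(-38)) = (30218 + (⅕)/(-2)) + (267 - 199*(-38)) = (30218 + (⅕)*(-½)) + (267 + 7562) = (30218 - ⅒) + 7829 = 302179/10 + 7829 = 380469/10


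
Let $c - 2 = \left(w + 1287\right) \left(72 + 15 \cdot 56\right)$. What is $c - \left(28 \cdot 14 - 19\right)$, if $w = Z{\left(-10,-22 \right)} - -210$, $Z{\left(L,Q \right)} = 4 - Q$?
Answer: $1388605$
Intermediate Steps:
$w = 236$ ($w = \left(4 - -22\right) - -210 = \left(4 + 22\right) + 210 = 26 + 210 = 236$)
$c = 1388978$ ($c = 2 + \left(236 + 1287\right) \left(72 + 15 \cdot 56\right) = 2 + 1523 \left(72 + 840\right) = 2 + 1523 \cdot 912 = 2 + 1388976 = 1388978$)
$c - \left(28 \cdot 14 - 19\right) = 1388978 - \left(28 \cdot 14 - 19\right) = 1388978 - \left(392 - 19\right) = 1388978 - 373 = 1388605$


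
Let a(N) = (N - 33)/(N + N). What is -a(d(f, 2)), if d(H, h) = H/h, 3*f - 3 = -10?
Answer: -205/14 ≈ -14.643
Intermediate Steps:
f = -7/3 (f = 1 + (⅓)*(-10) = 1 - 10/3 = -7/3 ≈ -2.3333)
a(N) = (-33 + N)/(2*N) (a(N) = (-33 + N)/((2*N)) = (-33 + N)*(1/(2*N)) = (-33 + N)/(2*N))
-a(d(f, 2)) = -(-33 - 7/3/2)/(2*((-7/3/2))) = -(-33 - 7/3*½)/(2*((-7/3*½))) = -(-33 - 7/6)/(2*(-7/6)) = -(-6)*(-205)/(2*7*6) = -1*205/14 = -205/14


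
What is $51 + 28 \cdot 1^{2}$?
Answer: $79$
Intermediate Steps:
$51 + 28 \cdot 1^{2} = 51 + 28 \cdot 1 = 51 + 28 = 79$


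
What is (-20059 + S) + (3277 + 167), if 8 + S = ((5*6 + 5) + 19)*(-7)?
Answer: -17001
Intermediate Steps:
S = -386 (S = -8 + ((5*6 + 5) + 19)*(-7) = -8 + ((30 + 5) + 19)*(-7) = -8 + (35 + 19)*(-7) = -8 + 54*(-7) = -8 - 378 = -386)
(-20059 + S) + (3277 + 167) = (-20059 - 386) + (3277 + 167) = -20445 + 3444 = -17001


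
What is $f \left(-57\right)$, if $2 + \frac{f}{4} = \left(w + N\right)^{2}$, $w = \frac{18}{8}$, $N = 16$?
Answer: $- \frac{301929}{4} \approx -75482.0$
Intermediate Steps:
$w = \frac{9}{4}$ ($w = 18 \cdot \frac{1}{8} = \frac{9}{4} \approx 2.25$)
$f = \frac{5297}{4}$ ($f = -8 + 4 \left(\frac{9}{4} + 16\right)^{2} = -8 + 4 \left(\frac{73}{4}\right)^{2} = -8 + 4 \cdot \frac{5329}{16} = -8 + \frac{5329}{4} = \frac{5297}{4} \approx 1324.3$)
$f \left(-57\right) = \frac{5297}{4} \left(-57\right) = - \frac{301929}{4}$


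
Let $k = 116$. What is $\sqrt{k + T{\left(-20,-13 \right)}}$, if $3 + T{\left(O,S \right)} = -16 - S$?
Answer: $\sqrt{110} \approx 10.488$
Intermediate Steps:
$T{\left(O,S \right)} = -19 - S$ ($T{\left(O,S \right)} = -3 - \left(16 + S\right) = -19 - S$)
$\sqrt{k + T{\left(-20,-13 \right)}} = \sqrt{116 - 6} = \sqrt{110}$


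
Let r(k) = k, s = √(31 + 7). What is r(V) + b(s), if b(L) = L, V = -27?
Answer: -27 + √38 ≈ -20.836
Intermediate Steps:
s = √38 ≈ 6.1644
r(V) + b(s) = -27 + √38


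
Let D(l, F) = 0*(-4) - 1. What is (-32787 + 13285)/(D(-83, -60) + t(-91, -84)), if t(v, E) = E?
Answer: 19502/85 ≈ 229.44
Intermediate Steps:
D(l, F) = -1 (D(l, F) = 0 - 1 = -1)
(-32787 + 13285)/(D(-83, -60) + t(-91, -84)) = (-32787 + 13285)/(-1 - 84) = -19502/(-85) = -19502*(-1/85) = 19502/85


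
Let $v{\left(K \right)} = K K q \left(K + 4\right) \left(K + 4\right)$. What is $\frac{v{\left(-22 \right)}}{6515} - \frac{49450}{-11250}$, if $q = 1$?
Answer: $\frac{8345387}{293175} \approx 28.466$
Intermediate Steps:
$v{\left(K \right)} = K^{2} \left(4 + K\right)^{2}$ ($v{\left(K \right)} = K K 1 \left(K + 4\right) \left(K + 4\right) = K^{2} \cdot 1 \left(4 + K\right) \left(4 + K\right) = K^{2} \left(4 + K\right)^{2}$)
$\frac{v{\left(-22 \right)}}{6515} - \frac{49450}{-11250} = \frac{\left(-22\right)^{2} \left(4 - 22\right)^{2}}{6515} - \frac{49450}{-11250} = 484 \left(-18\right)^{2} \cdot \frac{1}{6515} - - \frac{989}{225} = 484 \cdot 324 \cdot \frac{1}{6515} + \frac{989}{225} = 156816 \cdot \frac{1}{6515} + \frac{989}{225} = \frac{156816}{6515} + \frac{989}{225} = \frac{8345387}{293175}$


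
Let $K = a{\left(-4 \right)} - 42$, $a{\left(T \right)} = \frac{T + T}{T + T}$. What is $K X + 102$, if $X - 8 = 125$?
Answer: $-5351$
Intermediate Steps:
$X = 133$ ($X = 8 + 125 = 133$)
$a{\left(T \right)} = 1$ ($a{\left(T \right)} = \frac{2 T}{2 T} = 2 T \frac{1}{2 T} = 1$)
$K = -41$ ($K = 1 - 42 = -41$)
$K X + 102 = \left(-41\right) 133 + 102 = -5453 + 102 = -5351$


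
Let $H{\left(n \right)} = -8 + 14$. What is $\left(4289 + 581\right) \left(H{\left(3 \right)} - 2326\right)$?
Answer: $-11298400$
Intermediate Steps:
$H{\left(n \right)} = 6$
$\left(4289 + 581\right) \left(H{\left(3 \right)} - 2326\right) = \left(4289 + 581\right) \left(6 - 2326\right) = 4870 \left(-2320\right) = -11298400$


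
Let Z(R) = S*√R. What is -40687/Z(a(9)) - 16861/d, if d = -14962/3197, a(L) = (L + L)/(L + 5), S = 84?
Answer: 53904617/14962 - 40687*√7/252 ≈ 3175.6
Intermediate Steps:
a(L) = 2*L/(5 + L) (a(L) = (2*L)/(5 + L) = 2*L/(5 + L))
Z(R) = 84*√R
d = -14962/3197 (d = -14962*1/3197 = -14962/3197 ≈ -4.6800)
-40687/Z(a(9)) - 16861/d = -40687*√2*√(5 + 9)/504 - 16861/(-14962/3197) = -40687*√7/252 - 16861*(-3197/14962) = -40687*√7/252 + 53904617/14962 = 53904617/14962 - 40687*√7/252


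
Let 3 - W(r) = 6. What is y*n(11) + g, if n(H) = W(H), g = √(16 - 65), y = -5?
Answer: 15 + 7*I ≈ 15.0 + 7.0*I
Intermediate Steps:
W(r) = -3 (W(r) = 3 - 1*6 = 3 - 6 = -3)
g = 7*I (g = √(-49) = 7*I ≈ 7.0*I)
n(H) = -3
y*n(11) + g = -5*(-3) + 7*I = 15 + 7*I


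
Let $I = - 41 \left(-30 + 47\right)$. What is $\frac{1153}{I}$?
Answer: $- \frac{1153}{697} \approx -1.6542$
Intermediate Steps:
$I = -697$ ($I = \left(-41\right) 17 = -697$)
$\frac{1153}{I} = \frac{1153}{-697} = 1153 \left(- \frac{1}{697}\right) = - \frac{1153}{697}$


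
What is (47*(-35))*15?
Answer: -24675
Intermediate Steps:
(47*(-35))*15 = -1645*15 = -24675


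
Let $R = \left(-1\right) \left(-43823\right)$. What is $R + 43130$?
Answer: $86953$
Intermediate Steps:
$R = 43823$
$R + 43130 = 43823 + 43130 = 86953$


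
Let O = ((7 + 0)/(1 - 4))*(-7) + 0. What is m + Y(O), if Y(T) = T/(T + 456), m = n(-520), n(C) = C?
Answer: -736791/1417 ≈ -519.97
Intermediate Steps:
O = 49/3 (O = (7/(-3))*(-7) + 0 = (7*(-⅓))*(-7) + 0 = -7/3*(-7) + 0 = 49/3 + 0 = 49/3 ≈ 16.333)
m = -520
Y(T) = T/(456 + T)
m + Y(O) = -520 + 49/(3*(456 + 49/3)) = -520 + 49/(3*(1417/3)) = -520 + (49/3)*(3/1417) = -520 + 49/1417 = -736791/1417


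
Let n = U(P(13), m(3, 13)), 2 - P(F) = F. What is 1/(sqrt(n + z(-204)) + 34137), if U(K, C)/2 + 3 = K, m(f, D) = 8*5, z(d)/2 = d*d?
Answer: 34137/1165251565 - 2*sqrt(20801)/1165251565 ≈ 2.9048e-5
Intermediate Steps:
P(F) = 2 - F
z(d) = 2*d**2 (z(d) = 2*(d*d) = 2*d**2)
m(f, D) = 40
U(K, C) = -6 + 2*K
n = -28 (n = -6 + 2*(2 - 1*13) = -6 + 2*(2 - 13) = -6 + 2*(-11) = -6 - 22 = -28)
1/(sqrt(n + z(-204)) + 34137) = 1/(sqrt(-28 + 2*(-204)**2) + 34137) = 1/(sqrt(-28 + 2*41616) + 34137) = 1/(sqrt(-28 + 83232) + 34137) = 1/(sqrt(83204) + 34137) = 1/(2*sqrt(20801) + 34137) = 1/(34137 + 2*sqrt(20801))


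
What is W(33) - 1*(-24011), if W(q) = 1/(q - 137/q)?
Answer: 22858505/952 ≈ 24011.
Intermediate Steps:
W(33) - 1*(-24011) = 33/(-137 + 33**2) - 1*(-24011) = 33/(-137 + 1089) + 24011 = 33/952 + 24011 = 22858505/952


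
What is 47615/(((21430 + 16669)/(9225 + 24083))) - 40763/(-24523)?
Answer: 38894060409197/934301777 ≈ 41629.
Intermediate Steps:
47615/(((21430 + 16669)/(9225 + 24083))) - 40763/(-24523) = 47615/((38099/33308)) - 40763*(-1/24523) = 47615/((38099*(1/33308))) + 40763/24523 = 47615/(38099/33308) + 40763/24523 = 47615*(33308/38099) + 40763/24523 = 1585960420/38099 + 40763/24523 = 38894060409197/934301777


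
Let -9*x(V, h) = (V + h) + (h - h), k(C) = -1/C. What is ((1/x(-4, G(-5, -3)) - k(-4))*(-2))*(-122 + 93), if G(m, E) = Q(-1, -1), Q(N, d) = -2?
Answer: 145/2 ≈ 72.500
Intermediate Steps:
G(m, E) = -2
x(V, h) = -V/9 - h/9 (x(V, h) = -((V + h) + (h - h))/9 = -((V + h) + 0)/9 = -(V + h)/9 = -V/9 - h/9)
((1/x(-4, G(-5, -3)) - k(-4))*(-2))*(-122 + 93) = ((1/(-⅑*(-4) - ⅑*(-2)) - (-1)/(-4))*(-2))*(-122 + 93) = ((1/(4/9 + 2/9) - (-1)*(-1)/4)*(-2))*(-29) = ((1/(⅔) - 1*¼)*(-2))*(-29) = ((3/2 - ¼)*(-2))*(-29) = ((5/4)*(-2))*(-29) = -5/2*(-29) = 145/2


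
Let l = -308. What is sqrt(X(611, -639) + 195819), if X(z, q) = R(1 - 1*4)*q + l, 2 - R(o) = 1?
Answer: 2*sqrt(48718) ≈ 441.44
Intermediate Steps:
R(o) = 1 (R(o) = 2 - 1*1 = 2 - 1 = 1)
X(z, q) = -308 + q (X(z, q) = 1*q - 308 = q - 308 = -308 + q)
sqrt(X(611, -639) + 195819) = sqrt((-308 - 639) + 195819) = sqrt(-947 + 195819) = sqrt(194872) = 2*sqrt(48718)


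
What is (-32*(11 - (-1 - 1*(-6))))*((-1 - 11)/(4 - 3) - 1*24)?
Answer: 6912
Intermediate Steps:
(-32*(11 - (-1 - 1*(-6))))*((-1 - 11)/(4 - 3) - 1*24) = (-32*(11 - (-1 + 6)))*(-12/1 - 24) = (-32*(11 - 1*5))*(-12*1 - 24) = (-32*(11 - 5))*(-12 - 24) = -32*6*(-36) = -192*(-36) = 6912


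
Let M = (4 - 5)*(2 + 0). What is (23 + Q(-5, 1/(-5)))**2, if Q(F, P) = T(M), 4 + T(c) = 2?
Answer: 441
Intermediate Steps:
M = -2 (M = -1*2 = -2)
T(c) = -2 (T(c) = -4 + 2 = -2)
Q(F, P) = -2
(23 + Q(-5, 1/(-5)))**2 = (23 - 2)**2 = 21**2 = 441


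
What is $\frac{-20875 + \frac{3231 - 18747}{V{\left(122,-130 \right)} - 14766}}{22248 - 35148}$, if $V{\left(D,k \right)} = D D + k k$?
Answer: $\frac{177633133}{109766100} \approx 1.6183$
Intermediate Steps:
$V{\left(D,k \right)} = D^{2} + k^{2}$
$\frac{-20875 + \frac{3231 - 18747}{V{\left(122,-130 \right)} - 14766}}{22248 - 35148} = \frac{-20875 + \frac{3231 - 18747}{\left(122^{2} + \left(-130\right)^{2}\right) - 14766}}{22248 - 35148} = \frac{-20875 - \frac{15516}{\left(14884 + 16900\right) - 14766}}{-12900} = \left(-20875 - \frac{15516}{31784 - 14766}\right) \left(- \frac{1}{12900}\right) = \left(-20875 - \frac{15516}{17018}\right) \left(- \frac{1}{12900}\right) = \left(-20875 - \frac{7758}{8509}\right) \left(- \frac{1}{12900}\right) = \left(- \frac{177633133}{8509}\right) \left(- \frac{1}{12900}\right) = \frac{177633133}{109766100}$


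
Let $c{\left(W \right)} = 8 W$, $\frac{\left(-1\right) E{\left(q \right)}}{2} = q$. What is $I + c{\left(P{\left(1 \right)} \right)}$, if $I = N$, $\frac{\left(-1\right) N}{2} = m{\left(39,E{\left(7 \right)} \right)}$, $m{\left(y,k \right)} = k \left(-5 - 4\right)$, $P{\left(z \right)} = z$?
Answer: $-244$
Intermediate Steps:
$E{\left(q \right)} = - 2 q$
$m{\left(y,k \right)} = - 9 k$ ($m{\left(y,k \right)} = k \left(-9\right) = - 9 k$)
$N = -252$ ($N = - 2 \left(- 9 \left(\left(-2\right) 7\right)\right) = - 2 \left(\left(-9\right) \left(-14\right)\right) = \left(-2\right) 126 = -252$)
$I = -252$
$I + c{\left(P{\left(1 \right)} \right)} = -252 + 8 \cdot 1 = -252 + 8 = -244$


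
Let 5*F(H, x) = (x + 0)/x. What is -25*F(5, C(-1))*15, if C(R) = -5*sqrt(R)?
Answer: -75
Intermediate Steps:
F(H, x) = 1/5 (F(H, x) = ((x + 0)/x)/5 = (x/x)/5 = (1/5)*1 = 1/5)
-25*F(5, C(-1))*15 = -25*1/5*15 = -5*15 = -75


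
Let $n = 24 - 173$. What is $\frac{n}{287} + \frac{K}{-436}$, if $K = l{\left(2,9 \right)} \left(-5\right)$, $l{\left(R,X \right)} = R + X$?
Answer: $- \frac{49179}{125132} \approx -0.39302$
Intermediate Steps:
$n = -149$
$K = -55$ ($K = \left(2 + 9\right) \left(-5\right) = 11 \left(-5\right) = -55$)
$\frac{n}{287} + \frac{K}{-436} = - \frac{149}{287} - \frac{55}{-436} = \left(-149\right) \frac{1}{287} - - \frac{55}{436} = - \frac{149}{287} + \frac{55}{436} = - \frac{49179}{125132}$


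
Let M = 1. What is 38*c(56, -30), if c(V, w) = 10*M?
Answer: 380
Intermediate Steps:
c(V, w) = 10 (c(V, w) = 10*1 = 10)
38*c(56, -30) = 38*10 = 380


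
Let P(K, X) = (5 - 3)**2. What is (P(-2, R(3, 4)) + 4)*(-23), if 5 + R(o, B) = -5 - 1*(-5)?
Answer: -184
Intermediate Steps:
R(o, B) = -5 (R(o, B) = -5 + (-5 - 1*(-5)) = -5 + (-5 + 5) = -5 + 0 = -5)
P(K, X) = 4 (P(K, X) = 2**2 = 4)
(P(-2, R(3, 4)) + 4)*(-23) = (4 + 4)*(-23) = 8*(-23) = -184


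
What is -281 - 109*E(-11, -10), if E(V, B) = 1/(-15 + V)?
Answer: -7197/26 ≈ -276.81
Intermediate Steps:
-281 - 109*E(-11, -10) = -281 - 109/(-15 - 11) = -281 - 109/(-26) = -281 - 109*(-1/26) = -281 + 109/26 = -7197/26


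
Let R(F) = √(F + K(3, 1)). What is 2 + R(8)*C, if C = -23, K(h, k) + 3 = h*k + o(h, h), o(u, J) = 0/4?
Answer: 2 - 46*√2 ≈ -63.054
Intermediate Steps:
o(u, J) = 0 (o(u, J) = 0*(¼) = 0)
K(h, k) = -3 + h*k (K(h, k) = -3 + (h*k + 0) = -3 + h*k)
R(F) = √F (R(F) = √(F + (-3 + 3*1)) = √(F + (-3 + 3)) = √(F + 0) = √F)
2 + R(8)*C = 2 + √8*(-23) = 2 + (2*√2)*(-23) = 2 - 46*√2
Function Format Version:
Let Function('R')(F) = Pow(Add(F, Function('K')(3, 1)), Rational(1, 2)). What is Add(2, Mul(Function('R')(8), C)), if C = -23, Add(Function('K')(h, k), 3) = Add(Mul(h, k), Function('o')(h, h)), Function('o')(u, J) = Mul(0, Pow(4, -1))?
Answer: Add(2, Mul(-46, Pow(2, Rational(1, 2)))) ≈ -63.054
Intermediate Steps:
Function('o')(u, J) = 0 (Function('o')(u, J) = Mul(0, Rational(1, 4)) = 0)
Function('K')(h, k) = Add(-3, Mul(h, k)) (Function('K')(h, k) = Add(-3, Add(Mul(h, k), 0)) = Add(-3, Mul(h, k)))
Function('R')(F) = Pow(F, Rational(1, 2)) (Function('R')(F) = Pow(Add(F, Add(-3, Mul(3, 1))), Rational(1, 2)) = Pow(Add(F, Add(-3, 3)), Rational(1, 2)) = Pow(Add(F, 0), Rational(1, 2)) = Pow(F, Rational(1, 2)))
Add(2, Mul(Function('R')(8), C)) = Add(2, Mul(Pow(8, Rational(1, 2)), -23)) = Add(2, Mul(Mul(2, Pow(2, Rational(1, 2))), -23)) = Add(2, Mul(-46, Pow(2, Rational(1, 2))))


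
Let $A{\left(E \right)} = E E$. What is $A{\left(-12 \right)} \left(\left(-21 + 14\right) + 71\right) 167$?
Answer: $1539072$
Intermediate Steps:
$A{\left(E \right)} = E^{2}$
$A{\left(-12 \right)} \left(\left(-21 + 14\right) + 71\right) 167 = \left(-12\right)^{2} \left(\left(-21 + 14\right) + 71\right) 167 = 144 \left(-7 + 71\right) 167 = 144 \cdot 64 \cdot 167 = 9216 \cdot 167 = 1539072$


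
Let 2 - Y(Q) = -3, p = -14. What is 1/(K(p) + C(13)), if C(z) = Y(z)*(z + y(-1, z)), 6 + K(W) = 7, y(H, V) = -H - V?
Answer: 1/6 ≈ 0.16667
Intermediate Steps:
K(W) = 1 (K(W) = -6 + 7 = 1)
Y(Q) = 5 (Y(Q) = 2 - 1*(-3) = 2 + 3 = 5)
C(z) = 5 (C(z) = 5*(z + (-1*(-1) - z)) = 5*(z + (1 - z)) = 5*1 = 5)
1/(K(p) + C(13)) = 1/(1 + 5) = 1/6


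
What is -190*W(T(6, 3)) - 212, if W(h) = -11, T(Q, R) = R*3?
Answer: 1878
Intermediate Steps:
T(Q, R) = 3*R
-190*W(T(6, 3)) - 212 = -190*(-11) - 212 = 2090 - 212 = 1878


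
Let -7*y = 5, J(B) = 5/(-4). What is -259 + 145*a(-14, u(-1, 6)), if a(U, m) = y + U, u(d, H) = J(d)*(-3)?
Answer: -16748/7 ≈ -2392.6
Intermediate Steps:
J(B) = -5/4 (J(B) = 5*(-1/4) = -5/4)
y = -5/7 (y = -1/7*5 = -5/7 ≈ -0.71429)
u(d, H) = 15/4 (u(d, H) = -5/4*(-3) = 15/4)
a(U, m) = -5/7 + U
-259 + 145*a(-14, u(-1, 6)) = -259 + 145*(-5/7 - 14) = -259 + 145*(-103/7) = -259 - 14935/7 = -16748/7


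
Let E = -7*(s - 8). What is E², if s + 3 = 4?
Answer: 2401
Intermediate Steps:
s = 1 (s = -3 + 4 = 1)
E = 49 (E = -7*(1 - 8) = -7*(-7) = 49)
E² = 49² = 2401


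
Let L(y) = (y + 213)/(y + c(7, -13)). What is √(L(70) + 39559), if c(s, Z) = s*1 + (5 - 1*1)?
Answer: √3204562/9 ≈ 198.90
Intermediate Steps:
c(s, Z) = 4 + s (c(s, Z) = s + (5 - 1) = s + 4 = 4 + s)
L(y) = (213 + y)/(11 + y) (L(y) = (y + 213)/(y + (4 + 7)) = (213 + y)/(y + 11) = (213 + y)/(11 + y))
√(L(70) + 39559) = √((213 + 70)/(11 + 70) + 39559) = √(283/81 + 39559) = √(3204562/81) = √3204562/9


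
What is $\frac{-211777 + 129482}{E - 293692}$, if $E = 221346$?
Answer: $\frac{82295}{72346} \approx 1.1375$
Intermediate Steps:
$\frac{-211777 + 129482}{E - 293692} = \frac{-211777 + 129482}{221346 - 293692} = - \frac{82295}{-72346} = \left(-82295\right) \left(- \frac{1}{72346}\right) = \frac{82295}{72346}$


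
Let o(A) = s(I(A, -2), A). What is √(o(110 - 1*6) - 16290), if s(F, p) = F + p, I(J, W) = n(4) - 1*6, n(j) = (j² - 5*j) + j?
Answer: 8*I*√253 ≈ 127.25*I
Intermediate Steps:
n(j) = j² - 4*j
I(J, W) = -6 (I(J, W) = 4*(-4 + 4) - 1*6 = 4*0 - 6 = 0 - 6 = -6)
o(A) = -6 + A
√(o(110 - 1*6) - 16290) = √((-6 + (110 - 1*6)) - 16290) = √((-6 + (110 - 6)) - 16290) = √((-6 + 104) - 16290) = √(98 - 16290) = √(-16192) = 8*I*√253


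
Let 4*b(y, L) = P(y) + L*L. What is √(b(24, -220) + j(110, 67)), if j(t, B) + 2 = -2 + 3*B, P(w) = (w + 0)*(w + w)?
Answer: √12585 ≈ 112.18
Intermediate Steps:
P(w) = 2*w² (P(w) = w*(2*w) = 2*w²)
b(y, L) = y²/2 + L²/4 (b(y, L) = (2*y² + L*L)/4 = (2*y² + L²)/4 = (L² + 2*y²)/4 = y²/2 + L²/4)
j(t, B) = -4 + 3*B (j(t, B) = -2 + (-2 + 3*B) = -4 + 3*B)
√(b(24, -220) + j(110, 67)) = √(((½)*24² + (¼)*(-220)²) + (-4 + 3*67)) = √(((½)*576 + (¼)*48400) + (-4 + 201)) = √((288 + 12100) + 197) = √(12388 + 197) = √12585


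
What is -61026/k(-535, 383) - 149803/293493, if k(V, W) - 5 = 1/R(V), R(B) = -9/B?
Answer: -80641610051/85112970 ≈ -947.47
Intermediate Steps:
k(V, W) = 5 - V/9 (k(V, W) = 5 + 1/(-9/V) = 5 - V/9)
-61026/k(-535, 383) - 149803/293493 = -61026/(5 - 1/9*(-535)) - 149803/293493 = -61026/(5 + 535/9) - 149803*1/293493 = -61026/580/9 - 149803/293493 = -61026*9/580 - 149803/293493 = -274617/290 - 149803/293493 = -80641610051/85112970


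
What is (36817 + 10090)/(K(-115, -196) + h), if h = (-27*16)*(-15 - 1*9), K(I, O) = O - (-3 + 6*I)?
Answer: 46907/10865 ≈ 4.3173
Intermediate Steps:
K(I, O) = 3 + O - 6*I (K(I, O) = O + (3 - 6*I) = 3 + O - 6*I)
h = 10368 (h = -432*(-15 - 9) = -432*(-24) = 10368)
(36817 + 10090)/(K(-115, -196) + h) = (36817 + 10090)/((3 - 196 - 6*(-115)) + 10368) = 46907/((3 - 196 + 690) + 10368) = 46907/(497 + 10368) = 46907/10865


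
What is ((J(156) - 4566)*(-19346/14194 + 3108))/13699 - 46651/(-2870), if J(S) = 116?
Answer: -39578288811821/39860939230 ≈ -992.91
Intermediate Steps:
((J(156) - 4566)*(-19346/14194 + 3108))/13699 - 46651/(-2870) = ((116 - 4566)*(-19346/14194 + 3108))/13699 - 46651/(-2870) = -4450*(-19346*1/14194 + 3108)*(1/13699) - 46651*(-1/2870) = -4450*(-9673/7097 + 3108)*(1/13699) + 46651/2870 = -4450*22047803/7097*(1/13699) + 46651/2870 = -98112723350/7097*1/13699 + 46651/2870 = -98112723350/97221803 + 46651/2870 = -39578288811821/39860939230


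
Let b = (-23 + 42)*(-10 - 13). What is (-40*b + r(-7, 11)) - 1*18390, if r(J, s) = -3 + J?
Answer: -920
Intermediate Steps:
b = -437 (b = 19*(-23) = -437)
(-40*b + r(-7, 11)) - 1*18390 = (-40*(-437) + (-3 - 7)) - 1*18390 = (17480 - 10) - 18390 = 17470 - 18390 = -920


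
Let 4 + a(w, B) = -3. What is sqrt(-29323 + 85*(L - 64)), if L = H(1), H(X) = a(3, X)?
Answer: I*sqrt(35358) ≈ 188.04*I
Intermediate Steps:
a(w, B) = -7 (a(w, B) = -4 - 3 = -7)
H(X) = -7
L = -7
sqrt(-29323 + 85*(L - 64)) = sqrt(-29323 + 85*(-7 - 64)) = sqrt(-29323 + 85*(-71)) = sqrt(-29323 - 6035) = sqrt(-35358) = I*sqrt(35358)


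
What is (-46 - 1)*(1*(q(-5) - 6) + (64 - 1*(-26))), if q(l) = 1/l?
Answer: -19693/5 ≈ -3938.6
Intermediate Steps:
(-46 - 1)*(1*(q(-5) - 6) + (64 - 1*(-26))) = (-46 - 1)*(1*(1/(-5) - 6) + (64 - 1*(-26))) = -47*(1*(-1/5 - 6) + (64 + 26)) = -47*(1*(-31/5) + 90) = -47*(-31/5 + 90) = -47*419/5 = -19693/5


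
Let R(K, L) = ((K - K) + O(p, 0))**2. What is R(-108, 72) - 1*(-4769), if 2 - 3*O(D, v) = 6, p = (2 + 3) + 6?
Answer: 42937/9 ≈ 4770.8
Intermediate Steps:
p = 11 (p = 5 + 6 = 11)
O(D, v) = -4/3 (O(D, v) = 2/3 - 1/3*6 = 2/3 - 2 = -4/3)
R(K, L) = 16/9 (R(K, L) = ((K - K) - 4/3)**2 = (0 - 4/3)**2 = (-4/3)**2 = 16/9)
R(-108, 72) - 1*(-4769) = 16/9 - 1*(-4769) = 16/9 + 4769 = 42937/9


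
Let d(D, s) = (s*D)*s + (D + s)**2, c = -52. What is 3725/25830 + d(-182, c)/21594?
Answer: -373896037/18592434 ≈ -20.110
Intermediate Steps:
d(D, s) = (D + s)**2 + D*s**2 (d(D, s) = (D*s)*s + (D + s)**2 = D*s**2 + (D + s)**2 = (D + s)**2 + D*s**2)
3725/25830 + d(-182, c)/21594 = 3725/25830 + ((-182 - 52)**2 - 182*(-52)**2)/21594 = 3725*(1/25830) + ((-234)**2 - 182*2704)*(1/21594) = 745/5166 + (54756 - 492128)*(1/21594) = 745/5166 - 437372*1/21594 = 745/5166 - 218686/10797 = -373896037/18592434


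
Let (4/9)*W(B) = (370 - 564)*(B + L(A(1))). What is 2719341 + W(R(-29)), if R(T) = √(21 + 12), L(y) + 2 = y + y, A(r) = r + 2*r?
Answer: 2717595 - 873*√33/2 ≈ 2.7151e+6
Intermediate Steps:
A(r) = 3*r
L(y) = -2 + 2*y (L(y) = -2 + (y + y) = -2 + 2*y)
R(T) = √33
W(B) = -1746 - 873*B/2 (W(B) = 9*((370 - 564)*(B + (-2 + 2*(3*1))))/4 = 9*(-194*(B + (-2 + 2*3)))/4 = 9*(-194*(B + (-2 + 6)))/4 = 9*(-194*(B + 4))/4 = 9*(-194*(4 + B))/4 = 9*(-776 - 194*B)/4 = -1746 - 873*B/2)
2719341 + W(R(-29)) = 2719341 + (-1746 - 873*√33/2) = 2717595 - 873*√33/2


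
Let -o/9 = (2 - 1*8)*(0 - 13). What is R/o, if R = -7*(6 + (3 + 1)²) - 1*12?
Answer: 83/351 ≈ 0.23647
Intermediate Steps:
o = -702 (o = -9*(2 - 1*8)*(0 - 13) = -9*(2 - 8)*(-13) = -(-54)*(-13) = -9*78 = -702)
R = -166 (R = -7*(6 + 4²) - 12 = -7*(6 + 16) - 12 = -7*22 - 12 = -154 - 12 = -166)
R/o = -166/(-702) = -166*(-1/702) = 83/351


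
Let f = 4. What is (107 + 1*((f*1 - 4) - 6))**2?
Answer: 10201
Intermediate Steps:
(107 + 1*((f*1 - 4) - 6))**2 = (107 + 1*((4*1 - 4) - 6))**2 = (107 + 1*((4 - 4) - 6))**2 = (107 + 1*(0 - 6))**2 = (107 + 1*(-6))**2 = (107 - 6)**2 = 101**2 = 10201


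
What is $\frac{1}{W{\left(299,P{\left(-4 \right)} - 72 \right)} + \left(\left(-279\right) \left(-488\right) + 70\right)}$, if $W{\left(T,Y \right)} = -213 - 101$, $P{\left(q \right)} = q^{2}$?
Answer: $\frac{1}{135908} \approx 7.3579 \cdot 10^{-6}$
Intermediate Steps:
$W{\left(T,Y \right)} = -314$ ($W{\left(T,Y \right)} = -213 - 101 = -314$)
$\frac{1}{W{\left(299,P{\left(-4 \right)} - 72 \right)} + \left(\left(-279\right) \left(-488\right) + 70\right)} = \frac{1}{-314 + \left(\left(-279\right) \left(-488\right) + 70\right)} = \frac{1}{-314 + \left(136152 + 70\right)} = \frac{1}{-314 + 136222} = \frac{1}{135908}$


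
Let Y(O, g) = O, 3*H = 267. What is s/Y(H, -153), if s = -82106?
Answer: -82106/89 ≈ -922.54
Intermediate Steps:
H = 89 (H = (⅓)*267 = 89)
s/Y(H, -153) = -82106/89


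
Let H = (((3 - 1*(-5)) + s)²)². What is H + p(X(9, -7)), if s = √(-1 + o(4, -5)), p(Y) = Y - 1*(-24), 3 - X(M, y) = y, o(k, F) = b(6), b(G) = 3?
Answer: 4902 + 2112*√2 ≈ 7888.8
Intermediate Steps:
o(k, F) = 3
X(M, y) = 3 - y
p(Y) = 24 + Y (p(Y) = Y + 24 = 24 + Y)
s = √2 (s = √(-1 + 3) = √2 ≈ 1.4142)
H = (8 + √2)⁴ (H = (((3 - 1*(-5)) + √2)²)² = (((3 + 5) + √2)²)² = ((8 + √2)²)² = (8 + √2)⁴ ≈ 7854.8)
H + p(X(9, -7)) = (8 + √2)⁴ + (24 + (3 - 1*(-7))) = (8 + √2)⁴ + (24 + (3 + 7)) = (8 + √2)⁴ + (24 + 10) = (8 + √2)⁴ + 34 = 34 + (8 + √2)⁴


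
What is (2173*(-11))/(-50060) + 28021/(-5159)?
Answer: -182773669/36894220 ≈ -4.9540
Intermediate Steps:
(2173*(-11))/(-50060) + 28021/(-5159) = -23903*(-1/50060) + 28021*(-1/5159) = 23903/50060 - 4003/737 = -182773669/36894220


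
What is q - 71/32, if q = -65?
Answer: -2151/32 ≈ -67.219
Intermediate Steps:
q - 71/32 = -65 - 71/32 = -2151/32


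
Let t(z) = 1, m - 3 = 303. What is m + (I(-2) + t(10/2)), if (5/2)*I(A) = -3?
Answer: 1529/5 ≈ 305.80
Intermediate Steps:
m = 306 (m = 3 + 303 = 306)
I(A) = -6/5 (I(A) = (⅖)*(-3) = -6/5)
m + (I(-2) + t(10/2)) = 306 + (-6/5 + 1) = 306 - ⅕ = 1529/5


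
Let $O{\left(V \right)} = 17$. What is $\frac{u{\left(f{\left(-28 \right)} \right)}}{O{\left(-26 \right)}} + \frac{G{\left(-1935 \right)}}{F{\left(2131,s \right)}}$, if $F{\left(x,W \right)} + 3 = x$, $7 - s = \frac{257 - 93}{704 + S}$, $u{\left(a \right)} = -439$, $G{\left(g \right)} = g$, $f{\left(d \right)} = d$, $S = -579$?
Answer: $- \frac{967087}{36176} \approx -26.733$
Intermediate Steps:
$s = \frac{711}{125}$ ($s = 7 - \frac{257 - 93}{704 - 579} = 7 - \frac{164}{125} = \frac{711}{125} \approx 5.688$)
$F{\left(x,W \right)} = -3 + x$
$\frac{u{\left(f{\left(-28 \right)} \right)}}{O{\left(-26 \right)}} + \frac{G{\left(-1935 \right)}}{F{\left(2131,s \right)}} = - \frac{439}{17} - \frac{1935}{-3 + 2131} = \left(-439\right) \frac{1}{17} - \frac{1935}{2128} = - \frac{439}{17} - \frac{1935}{2128} = - \frac{967087}{36176}$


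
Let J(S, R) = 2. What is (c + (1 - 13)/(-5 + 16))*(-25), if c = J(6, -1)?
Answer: -250/11 ≈ -22.727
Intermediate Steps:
c = 2
(c + (1 - 13)/(-5 + 16))*(-25) = (2 + (1 - 13)/(-5 + 16))*(-25) = (2 - 12/11)*(-25) = (10/11)*(-25) = -250/11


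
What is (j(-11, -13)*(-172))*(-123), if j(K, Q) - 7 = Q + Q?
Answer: -401964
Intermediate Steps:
j(K, Q) = 7 + 2*Q (j(K, Q) = 7 + (Q + Q) = 7 + 2*Q)
(j(-11, -13)*(-172))*(-123) = ((7 + 2*(-13))*(-172))*(-123) = ((7 - 26)*(-172))*(-123) = -19*(-172)*(-123) = 3268*(-123) = -401964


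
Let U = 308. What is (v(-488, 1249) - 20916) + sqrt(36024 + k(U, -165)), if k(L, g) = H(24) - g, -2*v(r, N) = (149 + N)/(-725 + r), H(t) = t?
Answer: -25370409/1213 + sqrt(36213) ≈ -20725.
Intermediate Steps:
v(r, N) = -(149 + N)/(2*(-725 + r))
k(L, g) = 24 - g
(v(-488, 1249) - 20916) + sqrt(36024 + k(U, -165)) = ((-149 - 1*1249)/(2*(-725 - 488)) - 20916) + sqrt(36024 + (24 - 1*(-165))) = ((1/2)*(-149 - 1249)/(-1213) - 20916) + sqrt(36024 + (24 + 165)) = ((1/2)*(-1/1213)*(-1398) - 20916) + sqrt(36024 + 189) = (699/1213 - 20916) + sqrt(36213) = -25370409/1213 + sqrt(36213)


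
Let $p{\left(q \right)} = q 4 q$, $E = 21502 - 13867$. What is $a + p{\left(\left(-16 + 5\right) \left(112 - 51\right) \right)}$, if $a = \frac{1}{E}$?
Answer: $\frac{13750360141}{7635} \approx 1.801 \cdot 10^{6}$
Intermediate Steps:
$E = 7635$ ($E = 21502 - 13867 = 7635$)
$p{\left(q \right)} = 4 q^{2}$ ($p{\left(q \right)} = 4 q q = 4 q^{2}$)
$a = \frac{1}{7635} \approx 0.00013098$
$a + p{\left(\left(-16 + 5\right) \left(112 - 51\right) \right)} = \frac{1}{7635} + 4 \left(\left(-16 + 5\right) \left(112 - 51\right)\right)^{2} = \frac{1}{7635} + 4 \left(- 11 \left(112 - 51\right)\right)^{2} = \frac{1}{7635} + 4 \left(\left(-11\right) 61\right)^{2} = \frac{1}{7635} + 4 \left(-671\right)^{2} = \frac{1}{7635} + 4 \cdot 450241 = \frac{1}{7635} + 1800964 = \frac{13750360141}{7635}$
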